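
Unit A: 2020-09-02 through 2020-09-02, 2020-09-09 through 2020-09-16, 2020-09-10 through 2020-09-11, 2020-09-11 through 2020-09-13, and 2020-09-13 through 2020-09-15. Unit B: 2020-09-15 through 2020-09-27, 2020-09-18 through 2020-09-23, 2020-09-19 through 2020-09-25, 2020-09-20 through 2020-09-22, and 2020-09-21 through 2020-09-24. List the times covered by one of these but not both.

2020-09-02 through 2020-09-02, 2020-09-09 through 2020-09-14, 2020-09-17 through 2020-09-27

First set merges to 2020-09-02 through 2020-09-02, 2020-09-09 through 2020-09-16.
Second set merges to 2020-09-15 through 2020-09-27.
Only in the first: 2020-09-02 through 2020-09-02, 2020-09-09 through 2020-09-14.
Only in the second: 2020-09-17 through 2020-09-27.
Together these are the periods covered by exactly one.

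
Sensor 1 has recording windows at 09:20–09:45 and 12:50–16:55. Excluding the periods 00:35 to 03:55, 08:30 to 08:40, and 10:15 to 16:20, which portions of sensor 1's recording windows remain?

09:20–09:45, 16:20–16:55

09:20–09:45 is untouched.
12:50–16:55 with B removed leaves 16:20–16:55.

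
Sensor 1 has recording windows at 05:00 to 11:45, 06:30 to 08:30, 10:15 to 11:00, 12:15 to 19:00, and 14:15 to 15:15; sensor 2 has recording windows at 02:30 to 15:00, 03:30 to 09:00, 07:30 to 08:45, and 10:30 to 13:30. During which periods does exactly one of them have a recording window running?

02:30–05:00, 11:45–12:15, 15:00–19:00

Merge the first list: 05:00–11:45, 12:15–19:00.
Merge the second list: 02:30–15:00.
A \ B = 15:00–19:00.
B \ A = 02:30–05:00, 11:45–12:15.
Union of the two gives the symmetric difference.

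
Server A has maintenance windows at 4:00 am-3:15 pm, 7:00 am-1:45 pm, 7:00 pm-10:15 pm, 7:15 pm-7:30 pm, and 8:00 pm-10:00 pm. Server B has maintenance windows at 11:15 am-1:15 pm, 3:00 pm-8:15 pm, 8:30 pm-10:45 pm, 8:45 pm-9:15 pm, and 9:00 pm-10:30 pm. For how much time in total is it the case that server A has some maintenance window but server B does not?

9 h 15 min

Merge the first list: 4:00 am-3:15 pm, 7:00 pm-10:15 pm.
Merge the second list: 11:15 am-1:15 pm, 3:00 pm-8:15 pm, 8:30 pm-10:45 pm.
A \ B = 4:00 am-11:15 am, 1:15 pm-3:00 pm, 8:15 pm-8:30 pm.
Total: 7 h 15 min + 1 h 45 min + 15 min = 9 h 15 min.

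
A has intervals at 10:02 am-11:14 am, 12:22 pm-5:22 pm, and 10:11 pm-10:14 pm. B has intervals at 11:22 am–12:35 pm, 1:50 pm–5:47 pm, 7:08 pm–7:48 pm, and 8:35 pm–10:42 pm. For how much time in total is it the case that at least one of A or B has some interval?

10 h 24 min

A ∪ B = 10:02 am–11:14 am, 11:22 am–5:47 pm, 7:08 pm–7:48 pm, 8:35 pm–10:42 pm.
Total: 1 h 12 min + 6 h 25 min + 40 min + 2 h 7 min = 10 h 24 min.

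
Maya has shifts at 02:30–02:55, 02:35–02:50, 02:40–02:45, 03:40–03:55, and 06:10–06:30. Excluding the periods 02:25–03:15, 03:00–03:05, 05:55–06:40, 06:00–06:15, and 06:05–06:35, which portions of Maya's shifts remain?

03:40-03:55

First set merges to 02:30-02:55, 03:40-03:55, 06:10-06:30.
Second set merges to 02:25-03:15, 05:55-06:40.
02:30-02:55 lies entirely inside B → drops out.
03:40-03:55 is untouched.
06:10-06:30 lies entirely inside B → drops out.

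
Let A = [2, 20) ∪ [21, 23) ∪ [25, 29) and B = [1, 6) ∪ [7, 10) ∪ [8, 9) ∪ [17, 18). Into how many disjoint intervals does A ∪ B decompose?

Second set merges to [1, 6), [7, 10), [17, 18).
A ∪ B = [1, 20), [21, 23), [25, 29).
That is 3 disjoint pieces.

3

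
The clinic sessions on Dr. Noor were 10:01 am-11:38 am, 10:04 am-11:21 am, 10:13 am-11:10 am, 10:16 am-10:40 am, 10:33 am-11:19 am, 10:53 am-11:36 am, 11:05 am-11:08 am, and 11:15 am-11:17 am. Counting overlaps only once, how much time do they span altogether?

1 h 37 min

Merged: 10:01 am–11:38 am.
Length: 1 h 37 min.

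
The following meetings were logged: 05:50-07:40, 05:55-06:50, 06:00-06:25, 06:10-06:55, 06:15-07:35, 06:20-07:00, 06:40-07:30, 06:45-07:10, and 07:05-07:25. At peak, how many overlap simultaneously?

Sweep endpoints in order; track running count of active intervals.
Peak of 7 reached at 06:45.

7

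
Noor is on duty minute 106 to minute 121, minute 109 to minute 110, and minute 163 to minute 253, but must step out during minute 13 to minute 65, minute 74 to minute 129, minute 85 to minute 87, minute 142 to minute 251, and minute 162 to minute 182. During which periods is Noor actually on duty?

First set merges to minute 106 to minute 121, minute 163 to minute 253.
Second set merges to minute 13 to minute 65, minute 74 to minute 129, minute 142 to minute 251.
minute 106 to minute 121 lies entirely inside B → drops out.
minute 163 to minute 253 with B removed leaves minute 251 to minute 253.

minute 251 to minute 253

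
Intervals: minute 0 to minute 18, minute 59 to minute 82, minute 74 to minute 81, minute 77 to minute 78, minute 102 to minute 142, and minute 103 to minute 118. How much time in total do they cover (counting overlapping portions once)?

Merged: minute 0 to minute 18, minute 59 to minute 82, minute 102 to minute 142.
Lengths: 18 minutes + 23 minutes + 40 minutes = 81 minutes.

81 minutes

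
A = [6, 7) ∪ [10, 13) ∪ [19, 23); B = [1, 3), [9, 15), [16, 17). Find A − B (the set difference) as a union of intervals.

[6, 7) ∪ [19, 23)

[6, 7): nothing removed.
[10, 13): entirely removed.
[19, 23): nothing removed.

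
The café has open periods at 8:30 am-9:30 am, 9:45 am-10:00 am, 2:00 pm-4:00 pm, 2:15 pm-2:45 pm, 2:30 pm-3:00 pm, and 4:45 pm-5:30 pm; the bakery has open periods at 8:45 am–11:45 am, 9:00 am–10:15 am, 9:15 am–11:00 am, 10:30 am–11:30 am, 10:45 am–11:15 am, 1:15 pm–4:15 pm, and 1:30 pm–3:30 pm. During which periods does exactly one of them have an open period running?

8:30 am–8:45 am, 9:30 am–9:45 am, 10:00 am–11:45 am, 1:15 pm–2:00 pm, 4:00 pm–4:15 pm, 4:45 pm–5:30 pm

A, merged: 8:30 am–9:30 am, 9:45 am–10:00 am, 2:00 pm–4:00 pm, 4:45 pm–5:30 pm.
B, merged: 8:45 am–11:45 am, 1:15 pm–4:15 pm.
Only in the first: 8:30 am–8:45 am, 4:45 pm–5:30 pm.
Only in the second: 9:30 am–9:45 am, 10:00 am–11:45 am, 1:15 pm–2:00 pm, 4:00 pm–4:15 pm.
Together these are the periods covered by exactly one.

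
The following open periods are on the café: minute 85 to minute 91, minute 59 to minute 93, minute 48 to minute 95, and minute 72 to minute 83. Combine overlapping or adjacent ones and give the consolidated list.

Sort by start: minute 48 to minute 95, minute 59 to minute 93, minute 72 to minute 83, minute 85 to minute 91.
minute 59 to minute 93 overlaps/touches minute 48 to minute 95 → extend to minute 48 to minute 95.
minute 72 to minute 83 overlaps/touches minute 48 to minute 95 → extend to minute 48 to minute 95.
minute 85 to minute 91 overlaps/touches minute 48 to minute 95 → extend to minute 48 to minute 95.

minute 48 to minute 95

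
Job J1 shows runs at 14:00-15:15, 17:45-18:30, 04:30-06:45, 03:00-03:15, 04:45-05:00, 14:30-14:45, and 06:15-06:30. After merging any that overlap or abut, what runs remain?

03:00–03:15, 04:30–06:45, 14:00–15:15, 17:45–18:30

Sort by start: 03:00–03:15, 04:30–06:45, 04:45–05:00, 06:15–06:30, 14:00–15:15, 14:30–14:45, 17:45–18:30.
04:30–06:45 is disjoint → start new block.
04:45–05:00 overlaps/touches 04:30–06:45 → extend to 04:30–06:45.
06:15–06:30 overlaps/touches 04:30–06:45 → extend to 04:30–06:45.
14:00–15:15 is disjoint → start new block.
14:30–14:45 overlaps/touches 14:00–15:15 → extend to 14:00–15:15.
17:45–18:30 is disjoint → start new block.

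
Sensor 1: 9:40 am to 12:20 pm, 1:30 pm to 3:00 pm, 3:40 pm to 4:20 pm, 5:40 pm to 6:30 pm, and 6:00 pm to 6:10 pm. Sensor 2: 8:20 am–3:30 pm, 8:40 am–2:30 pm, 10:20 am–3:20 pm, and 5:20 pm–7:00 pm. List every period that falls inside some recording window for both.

9:40 am-12:20 pm, 1:30 pm-3:00 pm, 5:40 pm-6:30 pm

First set merges to 9:40 am-12:20 pm, 1:30 pm-3:00 pm, 3:40 pm-4:20 pm, 5:40 pm-6:30 pm.
Second set merges to 8:20 am-3:30 pm, 5:20 pm-7:00 pm.
9:40 am-12:20 pm meets the second set on 9:40 am-12:20 pm.
1:30 pm-3:00 pm meets the second set on 1:30 pm-3:00 pm.
3:40 pm-4:20 pm: no overlap with the second set.
5:40 pm-6:30 pm meets the second set on 5:40 pm-6:30 pm.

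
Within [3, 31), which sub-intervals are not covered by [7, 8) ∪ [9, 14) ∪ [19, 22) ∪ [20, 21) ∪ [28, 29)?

[3, 7) ∪ [8, 9) ∪ [14, 19) ∪ [22, 28) ∪ [29, 31)

After merging, the occupied span is [7, 8), [9, 14), [19, 22), [28, 29).
Uncovered inside [3, 31): [3, 7), [8, 9), [14, 19), [22, 28), [29, 31).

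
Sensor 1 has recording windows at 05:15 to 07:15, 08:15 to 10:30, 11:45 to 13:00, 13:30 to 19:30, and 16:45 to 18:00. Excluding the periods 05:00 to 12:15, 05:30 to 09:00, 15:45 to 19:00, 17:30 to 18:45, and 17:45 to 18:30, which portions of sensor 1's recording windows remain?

12:15–13:00, 13:30–15:45, 19:00–19:30

Merge the first list: 05:15–07:15, 08:15–10:30, 11:45–13:00, 13:30–19:30.
Merge the second list: 05:00–12:15, 15:45–19:00.
05:15–07:15: fully covered by B → removed.
08:15–10:30: fully covered by B → removed.
11:45–13:00 minus B → 12:15–13:00.
13:30–19:30 minus B → 13:30–15:45, 19:00–19:30.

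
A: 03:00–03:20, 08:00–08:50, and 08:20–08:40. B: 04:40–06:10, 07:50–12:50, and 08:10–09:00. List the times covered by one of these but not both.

First set merges to 03:00-03:20, 08:00-08:50.
Second set merges to 04:40-06:10, 07:50-12:50.
A but not B: 03:00-03:20.
B but not A: 04:40-06:10, 07:50-08:00, 08:50-12:50.
Combining gives A △ B.

03:00-03:20, 04:40-06:10, 07:50-08:00, 08:50-12:50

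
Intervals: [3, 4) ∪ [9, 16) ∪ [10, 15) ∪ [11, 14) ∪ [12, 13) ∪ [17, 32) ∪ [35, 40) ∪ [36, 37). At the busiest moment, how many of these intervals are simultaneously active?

At 12, 4 of the intervals are simultaneously active.
No point has more.

4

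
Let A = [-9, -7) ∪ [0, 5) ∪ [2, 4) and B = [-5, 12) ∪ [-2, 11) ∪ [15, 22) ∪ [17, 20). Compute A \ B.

[-9, -7)

Merge the first list: [-9, -7), [0, 5).
Merge the second list: [-5, 12), [15, 22).
[-9, -7) is untouched.
[0, 5) lies entirely inside B → drops out.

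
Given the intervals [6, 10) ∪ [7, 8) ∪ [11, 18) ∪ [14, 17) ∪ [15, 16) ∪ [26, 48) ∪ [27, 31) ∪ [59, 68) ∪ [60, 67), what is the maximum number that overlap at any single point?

Walk the sorted start/end points keeping a running depth.
The depth first hits 3 at 15.

3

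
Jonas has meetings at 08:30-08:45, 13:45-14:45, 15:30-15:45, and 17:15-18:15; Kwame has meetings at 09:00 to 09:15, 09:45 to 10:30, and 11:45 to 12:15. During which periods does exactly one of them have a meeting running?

A but not B: 08:30–08:45, 13:45–14:45, 15:30–15:45, 17:15–18:15.
B but not A: 09:00–09:15, 09:45–10:30, 11:45–12:15.
Combining gives A △ B.

08:30–08:45, 09:00–09:15, 09:45–10:30, 11:45–12:15, 13:45–14:45, 15:30–15:45, 17:15–18:15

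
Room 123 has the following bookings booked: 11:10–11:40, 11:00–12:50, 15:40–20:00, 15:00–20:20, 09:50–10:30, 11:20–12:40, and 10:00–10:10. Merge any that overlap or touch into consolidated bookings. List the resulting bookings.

09:50–10:30, 11:00–12:50, 15:00–20:20

Sort by start: 09:50–10:30, 10:00–10:10, 11:00–12:50, 11:10–11:40, 11:20–12:40, 15:00–20:20, 15:40–20:00.
10:00–10:10 overlaps/touches 09:50–10:30 → extend to 09:50–10:30.
11:00–12:50 is disjoint → start new block.
11:10–11:40 overlaps/touches 11:00–12:50 → extend to 11:00–12:50.
11:20–12:40 overlaps/touches 11:00–12:50 → extend to 11:00–12:50.
15:00–20:20 is disjoint → start new block.
15:40–20:00 overlaps/touches 15:00–20:20 → extend to 15:00–20:20.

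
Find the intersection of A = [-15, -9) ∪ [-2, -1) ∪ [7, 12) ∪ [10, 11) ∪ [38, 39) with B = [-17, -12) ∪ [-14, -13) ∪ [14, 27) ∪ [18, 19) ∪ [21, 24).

Merge the first list: [-15, -9), [-2, -1), [7, 12), [38, 39).
Merge the second list: [-17, -12), [14, 27).
[-15, -9) meets the second set on [-15, -12).
[-2, -1): no overlap with the second set.
[7, 12): no overlap with the second set.
[38, 39): no overlap with the second set.

[-15, -12)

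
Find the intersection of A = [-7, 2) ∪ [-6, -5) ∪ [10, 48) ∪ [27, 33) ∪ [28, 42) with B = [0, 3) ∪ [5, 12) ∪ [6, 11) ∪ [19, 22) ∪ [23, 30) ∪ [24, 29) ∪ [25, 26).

[0, 2) ∪ [10, 12) ∪ [19, 22) ∪ [23, 30)

Merge the first list: [-7, 2), [10, 48).
Merge the second list: [0, 3), [5, 12), [19, 22), [23, 30).
[-7, 2) ∩ B → [0, 2).
[10, 48) ∩ B → [10, 12), [19, 22), [23, 30).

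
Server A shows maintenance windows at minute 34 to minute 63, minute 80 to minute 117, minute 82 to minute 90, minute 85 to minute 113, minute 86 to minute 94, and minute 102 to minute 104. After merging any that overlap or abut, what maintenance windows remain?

minute 34 to minute 63, minute 80 to minute 117

minute 80 to minute 117 is disjoint → start new block.
minute 82 to minute 90 overlaps/touches minute 80 to minute 117 → extend to minute 80 to minute 117.
minute 85 to minute 113 overlaps/touches minute 80 to minute 117 → extend to minute 80 to minute 117.
minute 86 to minute 94 overlaps/touches minute 80 to minute 117 → extend to minute 80 to minute 117.
minute 102 to minute 104 overlaps/touches minute 80 to minute 117 → extend to minute 80 to minute 117.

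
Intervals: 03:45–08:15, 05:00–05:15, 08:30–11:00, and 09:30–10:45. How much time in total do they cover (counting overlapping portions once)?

7 h

Merged: 03:45-08:15, 08:30-11:00.
Lengths: 4 h 30 min + 2 h 30 min = 7 h.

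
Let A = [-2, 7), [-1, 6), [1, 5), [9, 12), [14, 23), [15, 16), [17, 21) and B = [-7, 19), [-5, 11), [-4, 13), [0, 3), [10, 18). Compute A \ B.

[19, 23)

Merge the first list: [-2, 7), [9, 12), [14, 23).
Merge the second list: [-7, 19).
[-2, 7): fully covered by B → removed.
[9, 12): fully covered by B → removed.
[14, 23) minus B → [19, 23).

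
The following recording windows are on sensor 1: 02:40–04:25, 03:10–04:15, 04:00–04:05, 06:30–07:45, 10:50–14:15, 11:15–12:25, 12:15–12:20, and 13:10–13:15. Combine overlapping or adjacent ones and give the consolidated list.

02:40-04:25, 06:30-07:45, 10:50-14:15

03:10-04:15 overlaps/touches 02:40-04:25 → extend to 02:40-04:25.
04:00-04:05 overlaps/touches 02:40-04:25 → extend to 02:40-04:25.
06:30-07:45 is disjoint → start new block.
10:50-14:15 is disjoint → start new block.
11:15-12:25 overlaps/touches 10:50-14:15 → extend to 10:50-14:15.
12:15-12:20 overlaps/touches 10:50-14:15 → extend to 10:50-14:15.
13:10-13:15 overlaps/touches 10:50-14:15 → extend to 10:50-14:15.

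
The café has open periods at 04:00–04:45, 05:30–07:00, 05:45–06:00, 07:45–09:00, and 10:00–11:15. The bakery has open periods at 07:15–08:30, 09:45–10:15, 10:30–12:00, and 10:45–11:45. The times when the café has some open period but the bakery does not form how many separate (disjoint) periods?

4

First set merges to 04:00-04:45, 05:30-07:00, 07:45-09:00, 10:00-11:15.
Second set merges to 07:15-08:30, 09:45-10:15, 10:30-12:00.
A \ B = 04:00-04:45, 05:30-07:00, 08:30-09:00, 10:15-10:30.
That is 4 disjoint pieces.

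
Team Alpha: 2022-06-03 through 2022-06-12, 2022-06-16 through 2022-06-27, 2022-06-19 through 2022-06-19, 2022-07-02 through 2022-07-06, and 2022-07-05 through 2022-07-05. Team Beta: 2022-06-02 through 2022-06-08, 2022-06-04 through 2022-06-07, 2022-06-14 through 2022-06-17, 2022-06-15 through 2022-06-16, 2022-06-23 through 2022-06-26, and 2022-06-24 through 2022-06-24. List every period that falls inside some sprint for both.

2022-06-03 through 2022-06-08, 2022-06-16 through 2022-06-17, 2022-06-23 through 2022-06-26

Merge the first list: 2022-06-03 through 2022-06-12, 2022-06-16 through 2022-06-27, 2022-07-02 through 2022-07-06.
Merge the second list: 2022-06-02 through 2022-06-08, 2022-06-14 through 2022-06-17, 2022-06-23 through 2022-06-26.
2022-06-03 through 2022-06-12 meets the second set on 2022-06-03 through 2022-06-08.
2022-06-16 through 2022-06-27 meets the second set on 2022-06-16 through 2022-06-17, 2022-06-23 through 2022-06-26.
2022-07-02 through 2022-07-06: no overlap with the second set.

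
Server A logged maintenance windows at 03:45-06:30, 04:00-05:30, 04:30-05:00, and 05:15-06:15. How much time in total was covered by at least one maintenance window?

Merged: 03:45–06:30.
Length: 2 h 45 min.

2 h 45 min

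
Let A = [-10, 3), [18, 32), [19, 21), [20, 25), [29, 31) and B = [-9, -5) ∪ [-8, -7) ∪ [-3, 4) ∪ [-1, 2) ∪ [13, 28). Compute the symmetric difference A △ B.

Merge the first list: [-10, 3), [18, 32).
Merge the second list: [-9, -5), [-3, 4), [13, 28).
A \ B = [-10, -9), [-5, -3), [28, 32).
B \ A = [3, 4), [13, 18).
Union of the two gives the symmetric difference.

[-10, -9) ∪ [-5, -3) ∪ [3, 4) ∪ [13, 18) ∪ [28, 32)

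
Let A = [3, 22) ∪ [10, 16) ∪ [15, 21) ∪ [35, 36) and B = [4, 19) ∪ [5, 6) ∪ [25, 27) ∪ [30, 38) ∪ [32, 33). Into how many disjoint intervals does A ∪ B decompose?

Merge the first list: [3, 22), [35, 36).
Merge the second list: [4, 19), [25, 27), [30, 38).
A ∪ B = [3, 22), [25, 27), [30, 38).
That is 3 disjoint pieces.

3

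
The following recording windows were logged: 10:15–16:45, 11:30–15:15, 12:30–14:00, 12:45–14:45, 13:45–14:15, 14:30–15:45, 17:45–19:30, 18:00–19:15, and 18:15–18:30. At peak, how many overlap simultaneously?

5

Walk the sorted start/end points keeping a running depth.
The depth first hits 5 at 13:45.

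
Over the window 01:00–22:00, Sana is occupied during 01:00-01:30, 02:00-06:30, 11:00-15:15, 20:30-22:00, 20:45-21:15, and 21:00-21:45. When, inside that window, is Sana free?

01:30–02:00, 06:30–11:00, 15:15–20:30

The merged coverage is 01:00–01:30, 02:00–06:30, 11:00–15:15, 20:30–22:00.
Uncovered inside 01:00–22:00: 01:30–02:00, 06:30–11:00, 15:15–20:30.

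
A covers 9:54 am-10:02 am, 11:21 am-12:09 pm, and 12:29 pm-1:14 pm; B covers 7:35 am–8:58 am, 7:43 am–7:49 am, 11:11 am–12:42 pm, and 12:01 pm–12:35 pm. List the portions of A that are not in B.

B, merged: 7:35 am–8:58 am, 11:11 am–12:42 pm.
9:54 am–10:02 am: no B overlap → unchanged.
11:21 am–12:09 pm: fully covered by B → removed.
12:29 pm–1:14 pm minus B → 12:42 pm–1:14 pm.

9:54 am–10:02 am, 12:42 pm–1:14 pm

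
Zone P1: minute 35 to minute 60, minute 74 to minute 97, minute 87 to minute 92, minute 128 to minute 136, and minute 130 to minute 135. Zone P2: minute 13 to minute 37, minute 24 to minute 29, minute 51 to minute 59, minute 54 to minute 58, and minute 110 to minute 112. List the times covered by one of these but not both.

minute 13 to minute 35, minute 37 to minute 51, minute 59 to minute 60, minute 74 to minute 97, minute 110 to minute 112, minute 128 to minute 136

First set merges to minute 35 to minute 60, minute 74 to minute 97, minute 128 to minute 136.
Second set merges to minute 13 to minute 37, minute 51 to minute 59, minute 110 to minute 112.
A \ B = minute 37 to minute 51, minute 59 to minute 60, minute 74 to minute 97, minute 128 to minute 136.
B \ A = minute 13 to minute 35, minute 110 to minute 112.
Union of the two gives the symmetric difference.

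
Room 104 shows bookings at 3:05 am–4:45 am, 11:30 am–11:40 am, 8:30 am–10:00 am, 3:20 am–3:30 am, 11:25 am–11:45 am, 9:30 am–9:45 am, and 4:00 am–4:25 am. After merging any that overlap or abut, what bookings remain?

3:05 am–4:45 am, 8:30 am–10:00 am, 11:25 am–11:45 am

Sort by start: 3:05 am–4:45 am, 3:20 am–3:30 am, 4:00 am–4:25 am, 8:30 am–10:00 am, 9:30 am–9:45 am, 11:25 am–11:45 am, 11:30 am–11:40 am.
3:20 am–3:30 am overlaps/touches 3:05 am–4:45 am → extend to 3:05 am–4:45 am.
4:00 am–4:25 am overlaps/touches 3:05 am–4:45 am → extend to 3:05 am–4:45 am.
8:30 am–10:00 am is disjoint → start new block.
9:30 am–9:45 am overlaps/touches 8:30 am–10:00 am → extend to 8:30 am–10:00 am.
11:25 am–11:45 am is disjoint → start new block.
11:30 am–11:40 am overlaps/touches 11:25 am–11:45 am → extend to 11:25 am–11:45 am.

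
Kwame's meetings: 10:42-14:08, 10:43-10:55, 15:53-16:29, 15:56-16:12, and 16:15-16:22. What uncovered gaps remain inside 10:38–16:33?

After merging, the occupied span is 10:42–14:08, 15:53–16:29.
Complement within 10:38–16:33: 10:38–10:42, 14:08–15:53, 16:29–16:33.

10:38–10:42, 14:08–15:53, 16:29–16:33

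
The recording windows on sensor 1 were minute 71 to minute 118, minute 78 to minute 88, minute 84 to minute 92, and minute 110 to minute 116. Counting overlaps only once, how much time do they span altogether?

Merged: minute 71 to minute 118.
Length: 47 minutes.

47 minutes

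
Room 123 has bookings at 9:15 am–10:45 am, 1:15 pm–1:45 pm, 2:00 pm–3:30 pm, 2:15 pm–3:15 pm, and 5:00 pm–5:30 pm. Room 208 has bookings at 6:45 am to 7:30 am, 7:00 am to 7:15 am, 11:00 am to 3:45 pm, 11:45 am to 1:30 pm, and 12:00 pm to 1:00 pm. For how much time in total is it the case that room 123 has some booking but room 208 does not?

2 h

First set merges to 9:15 am–10:45 am, 1:15 pm–1:45 pm, 2:00 pm–3:30 pm, 5:00 pm–5:30 pm.
Second set merges to 6:45 am–7:30 am, 11:00 am–3:45 pm.
A \ B = 9:15 am–10:45 am, 5:00 pm–5:30 pm.
Total: 1 h 30 min + 30 min = 2 h.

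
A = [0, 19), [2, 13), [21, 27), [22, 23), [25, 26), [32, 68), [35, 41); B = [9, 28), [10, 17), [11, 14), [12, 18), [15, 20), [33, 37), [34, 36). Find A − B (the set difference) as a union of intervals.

[0, 9) ∪ [32, 33) ∪ [37, 68)

A, merged: [0, 19), [21, 27), [32, 68).
B, merged: [9, 28), [33, 37).
[0, 19) minus B → [0, 9).
[21, 27): fully covered by B → removed.
[32, 68) minus B → [32, 33), [37, 68).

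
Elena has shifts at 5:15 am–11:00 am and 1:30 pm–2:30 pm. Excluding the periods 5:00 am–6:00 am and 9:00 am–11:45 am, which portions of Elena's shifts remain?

6:00 am-9:00 am, 1:30 pm-2:30 pm

5:15 am-11:00 am \ B = 6:00 am-9:00 am.
1:30 pm-2:30 pm: nothing removed.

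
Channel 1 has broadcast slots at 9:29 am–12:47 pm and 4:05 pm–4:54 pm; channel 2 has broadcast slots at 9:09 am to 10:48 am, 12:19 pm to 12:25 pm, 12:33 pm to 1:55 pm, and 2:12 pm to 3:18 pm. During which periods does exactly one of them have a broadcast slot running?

Only in the first: 10:48 am–12:19 pm, 12:25 pm–12:33 pm, 4:05 pm–4:54 pm.
Only in the second: 9:09 am–9:29 am, 12:47 pm–1:55 pm, 2:12 pm–3:18 pm.
Together these are the periods covered by exactly one.

9:09 am–9:29 am, 10:48 am–12:19 pm, 12:25 pm–12:33 pm, 12:47 pm–1:55 pm, 2:12 pm–3:18 pm, 4:05 pm–4:54 pm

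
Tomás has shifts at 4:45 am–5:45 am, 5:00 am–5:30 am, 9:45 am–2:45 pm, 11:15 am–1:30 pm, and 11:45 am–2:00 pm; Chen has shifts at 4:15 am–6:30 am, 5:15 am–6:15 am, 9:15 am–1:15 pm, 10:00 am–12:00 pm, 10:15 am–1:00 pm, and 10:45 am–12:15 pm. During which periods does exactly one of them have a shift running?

4:15 am–4:45 am, 5:45 am–6:30 am, 9:15 am–9:45 am, 1:15 pm–2:45 pm

First set merges to 4:45 am–5:45 am, 9:45 am–2:45 pm.
Second set merges to 4:15 am–6:30 am, 9:15 am–1:15 pm.
A \ B = 1:15 pm–2:45 pm.
B \ A = 4:15 am–4:45 am, 5:45 am–6:30 am, 9:15 am–9:45 am.
Union of the two gives the symmetric difference.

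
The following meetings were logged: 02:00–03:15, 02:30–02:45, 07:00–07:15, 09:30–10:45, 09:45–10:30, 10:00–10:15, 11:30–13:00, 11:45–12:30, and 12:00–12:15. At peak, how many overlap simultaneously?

3

Walk the sorted start/end points keeping a running depth.
The depth first hits 3 at 10:00.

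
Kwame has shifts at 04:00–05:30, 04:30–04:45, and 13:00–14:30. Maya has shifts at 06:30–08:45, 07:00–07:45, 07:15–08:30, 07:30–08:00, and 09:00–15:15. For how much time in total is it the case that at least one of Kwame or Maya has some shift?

Merge the first list: 04:00–05:30, 13:00–14:30.
Merge the second list: 06:30–08:45, 09:00–15:15.
A ∪ B = 04:00–05:30, 06:30–08:45, 09:00–15:15.
Total: 1 h 30 min + 2 h 15 min + 6 h 15 min = 10 h.

10 h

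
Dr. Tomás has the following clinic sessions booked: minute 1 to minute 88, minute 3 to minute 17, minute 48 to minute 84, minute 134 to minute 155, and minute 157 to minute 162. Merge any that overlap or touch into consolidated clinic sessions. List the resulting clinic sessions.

minute 3 to minute 17 overlaps/touches minute 1 to minute 88 → extend to minute 1 to minute 88.
minute 48 to minute 84 overlaps/touches minute 1 to minute 88 → extend to minute 1 to minute 88.
minute 134 to minute 155 is disjoint → start new block.
minute 157 to minute 162 is disjoint → start new block.

minute 1 to minute 88, minute 134 to minute 155, minute 157 to minute 162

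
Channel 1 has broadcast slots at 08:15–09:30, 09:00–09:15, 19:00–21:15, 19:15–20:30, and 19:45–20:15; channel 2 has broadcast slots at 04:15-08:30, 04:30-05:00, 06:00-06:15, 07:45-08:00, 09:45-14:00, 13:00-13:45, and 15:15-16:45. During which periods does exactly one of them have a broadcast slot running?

Merge the first list: 08:15-09:30, 19:00-21:15.
Merge the second list: 04:15-08:30, 09:45-14:00, 15:15-16:45.
A \ B = 08:30-09:30, 19:00-21:15.
B \ A = 04:15-08:15, 09:45-14:00, 15:15-16:45.
Union of the two gives the symmetric difference.

04:15-08:15, 08:30-09:30, 09:45-14:00, 15:15-16:45, 19:00-21:15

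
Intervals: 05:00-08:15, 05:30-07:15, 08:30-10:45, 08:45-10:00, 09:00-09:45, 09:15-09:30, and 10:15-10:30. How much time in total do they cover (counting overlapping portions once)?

5 h 30 min

Merged: 05:00–08:15, 08:30–10:45.
Lengths: 3 h 15 min + 2 h 15 min = 5 h 30 min.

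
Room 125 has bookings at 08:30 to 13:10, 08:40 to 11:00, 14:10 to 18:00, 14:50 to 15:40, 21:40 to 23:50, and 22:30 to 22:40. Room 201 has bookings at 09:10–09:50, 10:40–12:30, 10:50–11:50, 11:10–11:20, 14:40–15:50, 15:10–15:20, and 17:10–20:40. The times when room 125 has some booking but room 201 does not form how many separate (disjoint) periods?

First set merges to 08:30–13:10, 14:10–18:00, 21:40–23:50.
Second set merges to 09:10–09:50, 10:40–12:30, 14:40–15:50, 17:10–20:40.
A \ B = 08:30–09:10, 09:50–10:40, 12:30–13:10, 14:10–14:40, 15:50–17:10, 21:40–23:50.
That is 6 disjoint pieces.

6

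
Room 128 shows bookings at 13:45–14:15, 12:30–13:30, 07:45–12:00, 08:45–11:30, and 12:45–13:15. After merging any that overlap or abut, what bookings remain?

Sort by start: 07:45–12:00, 08:45–11:30, 12:30–13:30, 12:45–13:15, 13:45–14:15.
08:45–11:30 overlaps/touches 07:45–12:00 → extend to 07:45–12:00.
12:30–13:30 is disjoint → start new block.
12:45–13:15 overlaps/touches 12:30–13:30 → extend to 12:30–13:30.
13:45–14:15 is disjoint → start new block.

07:45–12:00, 12:30–13:30, 13:45–14:15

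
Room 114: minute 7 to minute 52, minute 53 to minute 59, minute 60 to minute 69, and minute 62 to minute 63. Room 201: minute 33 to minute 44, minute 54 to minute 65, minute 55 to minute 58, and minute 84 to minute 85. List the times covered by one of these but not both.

Merge the first list: minute 7 to minute 52, minute 53 to minute 59, minute 60 to minute 69.
Merge the second list: minute 33 to minute 44, minute 54 to minute 65, minute 84 to minute 85.
A \ B = minute 7 to minute 33, minute 44 to minute 52, minute 53 to minute 54, minute 65 to minute 69.
B \ A = minute 59 to minute 60, minute 84 to minute 85.
Union of the two gives the symmetric difference.

minute 7 to minute 33, minute 44 to minute 52, minute 53 to minute 54, minute 59 to minute 60, minute 65 to minute 69, minute 84 to minute 85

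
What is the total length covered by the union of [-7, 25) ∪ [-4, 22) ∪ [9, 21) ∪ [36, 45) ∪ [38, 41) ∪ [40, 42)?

41

Merged: [-7, 25), [36, 45).
Lengths: 32 + 9 = 41.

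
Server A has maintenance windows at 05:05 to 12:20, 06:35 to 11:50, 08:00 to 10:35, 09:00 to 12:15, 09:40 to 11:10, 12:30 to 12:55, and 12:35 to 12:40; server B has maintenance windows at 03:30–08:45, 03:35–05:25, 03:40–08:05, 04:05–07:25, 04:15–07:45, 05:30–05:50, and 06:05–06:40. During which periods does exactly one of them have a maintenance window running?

03:30-05:05, 08:45-12:20, 12:30-12:55

A, merged: 05:05-12:20, 12:30-12:55.
B, merged: 03:30-08:45.
A \ B = 08:45-12:20, 12:30-12:55.
B \ A = 03:30-05:05.
Union of the two gives the symmetric difference.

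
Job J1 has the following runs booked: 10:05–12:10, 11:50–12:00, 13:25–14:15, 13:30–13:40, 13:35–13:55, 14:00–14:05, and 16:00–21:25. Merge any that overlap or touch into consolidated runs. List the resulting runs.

10:05–12:10, 13:25–14:15, 16:00–21:25

11:50–12:00 overlaps/touches 10:05–12:10 → extend to 10:05–12:10.
13:25–14:15 is disjoint → start new block.
13:30–13:40 overlaps/touches 13:25–14:15 → extend to 13:25–14:15.
13:35–13:55 overlaps/touches 13:25–14:15 → extend to 13:25–14:15.
14:00–14:05 overlaps/touches 13:25–14:15 → extend to 13:25–14:15.
16:00–21:25 is disjoint → start new block.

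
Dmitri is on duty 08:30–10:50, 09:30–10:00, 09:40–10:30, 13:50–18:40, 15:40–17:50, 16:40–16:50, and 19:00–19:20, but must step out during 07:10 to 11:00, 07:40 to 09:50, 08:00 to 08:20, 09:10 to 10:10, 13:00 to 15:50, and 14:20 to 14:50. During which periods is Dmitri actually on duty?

A, merged: 08:30-10:50, 13:50-18:40, 19:00-19:20.
B, merged: 07:10-11:00, 13:00-15:50.
08:30-10:50 lies entirely inside B → drops out.
13:50-18:40 with B removed leaves 15:50-18:40.
19:00-19:20 is untouched.

15:50-18:40, 19:00-19:20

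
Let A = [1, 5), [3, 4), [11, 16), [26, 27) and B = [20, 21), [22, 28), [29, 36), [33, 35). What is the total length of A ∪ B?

23

A, merged: [1, 5), [11, 16), [26, 27).
B, merged: [20, 21), [22, 28), [29, 36).
A ∪ B = [1, 5), [11, 16), [20, 21), [22, 28), [29, 36).
Total: 4 + 5 + 1 + 6 + 7 = 23.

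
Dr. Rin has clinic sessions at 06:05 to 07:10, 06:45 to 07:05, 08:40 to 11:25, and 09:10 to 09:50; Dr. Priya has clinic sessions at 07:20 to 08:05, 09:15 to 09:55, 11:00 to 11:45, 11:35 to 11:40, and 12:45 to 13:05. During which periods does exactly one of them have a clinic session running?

06:05–07:10, 07:20–08:05, 08:40–09:15, 09:55–11:00, 11:25–11:45, 12:45–13:05

Merge the first list: 06:05–07:10, 08:40–11:25.
Merge the second list: 07:20–08:05, 09:15–09:55, 11:00–11:45, 12:45–13:05.
Only in the first: 06:05–07:10, 08:40–09:15, 09:55–11:00.
Only in the second: 07:20–08:05, 11:25–11:45, 12:45–13:05.
Together these are the periods covered by exactly one.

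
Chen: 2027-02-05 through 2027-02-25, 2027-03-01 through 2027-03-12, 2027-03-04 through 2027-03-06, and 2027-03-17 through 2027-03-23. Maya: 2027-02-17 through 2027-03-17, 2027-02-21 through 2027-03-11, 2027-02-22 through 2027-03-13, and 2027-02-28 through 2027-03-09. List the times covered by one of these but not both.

Merge the first list: 2027-02-05 through 2027-02-25, 2027-03-01 through 2027-03-12, 2027-03-17 through 2027-03-23.
Merge the second list: 2027-02-17 through 2027-03-17.
A but not B: 2027-02-05 through 2027-02-16, 2027-03-18 through 2027-03-23.
B but not A: 2027-02-26 through 2027-02-28, 2027-03-13 through 2027-03-16.
Combining gives A △ B.

2027-02-05 through 2027-02-16, 2027-02-26 through 2027-02-28, 2027-03-13 through 2027-03-16, 2027-03-18 through 2027-03-23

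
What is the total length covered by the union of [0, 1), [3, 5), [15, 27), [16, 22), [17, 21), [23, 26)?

Merged: [0, 1), [3, 5), [15, 27).
Lengths: 1 + 2 + 12 = 15.

15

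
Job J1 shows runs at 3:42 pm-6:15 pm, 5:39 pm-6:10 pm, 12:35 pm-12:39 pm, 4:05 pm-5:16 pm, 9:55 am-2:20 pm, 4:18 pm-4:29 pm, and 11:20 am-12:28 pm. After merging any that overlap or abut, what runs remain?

9:55 am–2:20 pm, 3:42 pm–6:15 pm

Sort by start: 9:55 am–2:20 pm, 11:20 am–12:28 pm, 12:35 pm–12:39 pm, 3:42 pm–6:15 pm, 4:05 pm–5:16 pm, 4:18 pm–4:29 pm, 5:39 pm–6:10 pm.
11:20 am–12:28 pm overlaps/touches 9:55 am–2:20 pm → extend to 9:55 am–2:20 pm.
12:35 pm–12:39 pm overlaps/touches 9:55 am–2:20 pm → extend to 9:55 am–2:20 pm.
3:42 pm–6:15 pm is disjoint → start new block.
4:05 pm–5:16 pm overlaps/touches 3:42 pm–6:15 pm → extend to 3:42 pm–6:15 pm.
4:18 pm–4:29 pm overlaps/touches 3:42 pm–6:15 pm → extend to 3:42 pm–6:15 pm.
5:39 pm–6:10 pm overlaps/touches 3:42 pm–6:15 pm → extend to 3:42 pm–6:15 pm.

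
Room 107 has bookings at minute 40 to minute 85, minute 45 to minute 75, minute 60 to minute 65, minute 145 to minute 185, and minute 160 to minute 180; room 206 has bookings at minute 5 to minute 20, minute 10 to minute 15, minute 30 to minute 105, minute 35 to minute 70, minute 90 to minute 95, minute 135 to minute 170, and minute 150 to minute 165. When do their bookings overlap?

A, merged: minute 40 to minute 85, minute 145 to minute 185.
B, merged: minute 5 to minute 20, minute 30 to minute 105, minute 135 to minute 170.
minute 40 to minute 85 overlaps B on minute 40 to minute 85.
minute 145 to minute 185 overlaps B on minute 145 to minute 170.

minute 40 to minute 85, minute 145 to minute 170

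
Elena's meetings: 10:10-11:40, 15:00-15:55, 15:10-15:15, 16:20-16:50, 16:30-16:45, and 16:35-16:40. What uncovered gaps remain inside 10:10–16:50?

After merging, the occupied span is 10:10–11:40, 15:00–15:55, 16:20–16:50.
Uncovered inside 10:10–16:50: 11:40–15:00, 15:55–16:20.

11:40–15:00, 15:55–16:20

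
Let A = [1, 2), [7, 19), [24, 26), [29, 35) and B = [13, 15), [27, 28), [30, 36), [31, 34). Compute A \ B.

[1, 2) ∪ [7, 13) ∪ [15, 19) ∪ [24, 26) ∪ [29, 30)

Second set merges to [13, 15), [27, 28), [30, 36).
[1, 2): no B overlap → unchanged.
[7, 19) minus B → [7, 13), [15, 19).
[24, 26): no B overlap → unchanged.
[29, 35) minus B → [29, 30).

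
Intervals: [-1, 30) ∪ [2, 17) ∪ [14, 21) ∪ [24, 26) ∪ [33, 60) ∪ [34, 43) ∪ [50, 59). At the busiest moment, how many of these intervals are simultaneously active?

Walk the sorted start/end points keeping a running depth.
The depth first hits 3 at 14.

3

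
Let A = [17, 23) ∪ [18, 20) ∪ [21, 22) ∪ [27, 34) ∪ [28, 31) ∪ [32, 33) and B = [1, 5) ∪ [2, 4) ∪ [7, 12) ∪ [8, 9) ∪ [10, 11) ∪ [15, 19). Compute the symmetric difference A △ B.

[1, 5) ∪ [7, 12) ∪ [15, 17) ∪ [19, 23) ∪ [27, 34)

Merge the first list: [17, 23), [27, 34).
Merge the second list: [1, 5), [7, 12), [15, 19).
A but not B: [19, 23), [27, 34).
B but not A: [1, 5), [7, 12), [15, 17).
Combining gives A △ B.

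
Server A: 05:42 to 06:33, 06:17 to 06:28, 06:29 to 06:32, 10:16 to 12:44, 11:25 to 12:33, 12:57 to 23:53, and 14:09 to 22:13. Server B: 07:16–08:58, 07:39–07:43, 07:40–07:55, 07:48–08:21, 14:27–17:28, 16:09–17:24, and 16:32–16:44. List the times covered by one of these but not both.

05:42–06:33, 07:16–08:58, 10:16–12:44, 12:57–14:27, 17:28–23:53

Merge the first list: 05:42–06:33, 10:16–12:44, 12:57–23:53.
Merge the second list: 07:16–08:58, 14:27–17:28.
Only in the first: 05:42–06:33, 10:16–12:44, 12:57–14:27, 17:28–23:53.
Only in the second: 07:16–08:58.
Together these are the periods covered by exactly one.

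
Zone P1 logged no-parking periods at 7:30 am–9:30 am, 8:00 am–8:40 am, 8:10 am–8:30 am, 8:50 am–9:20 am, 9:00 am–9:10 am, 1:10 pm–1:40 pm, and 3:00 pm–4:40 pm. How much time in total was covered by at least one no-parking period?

Merged: 7:30 am-9:30 am, 1:10 pm-1:40 pm, 3:00 pm-4:40 pm.
Lengths: 2 h + 30 min + 1 h 40 min = 4 h 10 min.

4 h 10 min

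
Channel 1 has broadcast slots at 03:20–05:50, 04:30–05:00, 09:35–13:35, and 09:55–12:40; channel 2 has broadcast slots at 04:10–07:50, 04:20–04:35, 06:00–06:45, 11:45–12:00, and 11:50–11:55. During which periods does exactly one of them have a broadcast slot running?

03:20–04:10, 05:50–07:50, 09:35–11:45, 12:00–13:35

Merge the first list: 03:20–05:50, 09:35–13:35.
Merge the second list: 04:10–07:50, 11:45–12:00.
A \ B = 03:20–04:10, 09:35–11:45, 12:00–13:35.
B \ A = 05:50–07:50.
Union of the two gives the symmetric difference.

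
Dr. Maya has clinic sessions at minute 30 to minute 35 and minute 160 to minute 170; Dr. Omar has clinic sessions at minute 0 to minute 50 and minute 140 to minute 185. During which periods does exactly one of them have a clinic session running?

minute 0 to minute 30, minute 35 to minute 50, minute 140 to minute 160, minute 170 to minute 185

A \ B = none.
B \ A = minute 0 to minute 30, minute 35 to minute 50, minute 140 to minute 160, minute 170 to minute 185.
Union of the two gives the symmetric difference.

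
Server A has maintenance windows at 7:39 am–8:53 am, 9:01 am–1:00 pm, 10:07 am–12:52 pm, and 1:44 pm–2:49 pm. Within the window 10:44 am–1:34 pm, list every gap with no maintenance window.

The merged coverage is 7:39 am–8:53 am, 9:01 am–1:00 pm, 1:44 pm–2:49 pm.
Complement within 10:44 am–1:34 pm: 1:00 pm–1:34 pm.

1:00 pm–1:34 pm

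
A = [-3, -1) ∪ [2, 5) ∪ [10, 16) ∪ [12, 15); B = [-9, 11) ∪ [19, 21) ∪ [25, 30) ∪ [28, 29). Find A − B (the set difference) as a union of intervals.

First set merges to [-3, -1), [2, 5), [10, 16).
Second set merges to [-9, 11), [19, 21), [25, 30).
[-3, -1) lies entirely inside B → drops out.
[2, 5) lies entirely inside B → drops out.
[10, 16) with B removed leaves [11, 16).

[11, 16)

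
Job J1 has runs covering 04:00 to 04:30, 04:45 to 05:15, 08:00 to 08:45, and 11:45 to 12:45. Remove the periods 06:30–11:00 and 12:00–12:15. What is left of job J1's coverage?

04:00–04:30: nothing removed.
04:45–05:15: nothing removed.
08:00–08:45: entirely removed.
11:45–12:45 \ B = 11:45–12:00, 12:15–12:45.

04:00–04:30, 04:45–05:15, 11:45–12:00, 12:15–12:45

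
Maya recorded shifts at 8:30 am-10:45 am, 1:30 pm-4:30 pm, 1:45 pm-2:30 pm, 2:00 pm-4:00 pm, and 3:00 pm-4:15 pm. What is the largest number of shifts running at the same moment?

Sweep endpoints in order; track running count of active intervals.
Peak of 3 reached at 2:00 pm.

3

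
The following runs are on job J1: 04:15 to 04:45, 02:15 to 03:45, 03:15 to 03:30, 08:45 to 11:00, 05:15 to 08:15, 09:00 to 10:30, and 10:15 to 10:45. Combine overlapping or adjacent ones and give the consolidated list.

02:15-03:45, 04:15-04:45, 05:15-08:15, 08:45-11:00

Sort by start: 02:15-03:45, 03:15-03:30, 04:15-04:45, 05:15-08:15, 08:45-11:00, 09:00-10:30, 10:15-10:45.
03:15-03:30 overlaps/touches 02:15-03:45 → extend to 02:15-03:45.
04:15-04:45 is disjoint → start new block.
05:15-08:15 is disjoint → start new block.
08:45-11:00 is disjoint → start new block.
09:00-10:30 overlaps/touches 08:45-11:00 → extend to 08:45-11:00.
10:15-10:45 overlaps/touches 08:45-11:00 → extend to 08:45-11:00.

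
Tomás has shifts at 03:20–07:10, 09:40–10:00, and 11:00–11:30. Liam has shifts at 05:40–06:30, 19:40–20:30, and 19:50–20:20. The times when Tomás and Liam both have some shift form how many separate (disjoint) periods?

1

Second set merges to 05:40-06:30, 19:40-20:30.
A ∩ B = 05:40-06:30.
That is 1 disjoint piece.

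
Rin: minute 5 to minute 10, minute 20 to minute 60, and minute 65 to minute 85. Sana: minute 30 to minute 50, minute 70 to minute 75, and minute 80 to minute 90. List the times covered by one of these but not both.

A \ B = minute 5 to minute 10, minute 20 to minute 30, minute 50 to minute 60, minute 65 to minute 70, minute 75 to minute 80.
B \ A = minute 85 to minute 90.
Union of the two gives the symmetric difference.

minute 5 to minute 10, minute 20 to minute 30, minute 50 to minute 60, minute 65 to minute 70, minute 75 to minute 80, minute 85 to minute 90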